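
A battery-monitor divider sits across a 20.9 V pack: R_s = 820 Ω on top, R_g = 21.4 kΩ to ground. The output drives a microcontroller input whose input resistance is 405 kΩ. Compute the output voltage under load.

V_out ≈ 20.1 V

The load sits in parallel with R_g: R_g‖R_L = (21400 × 405000) / (21400 + 405000) = 20330 Ω.
V_out = 20.9 × 20330 / (820 + 20330) = 20.9 × 20330/21150 = 20.1 V.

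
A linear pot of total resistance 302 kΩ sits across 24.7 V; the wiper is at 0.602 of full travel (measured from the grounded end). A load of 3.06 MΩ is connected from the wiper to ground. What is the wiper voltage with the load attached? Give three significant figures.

V ≈ 14.5 V

The wiper splits the pot into (1−α)R = 120.2 kΩ above and αR = 181.8 kΩ below.
Lower section ‖ load = 171.6 kΩ.
V_wiper = 24.7 × 171.6/(120.2 + 171.6) = 14.5 V.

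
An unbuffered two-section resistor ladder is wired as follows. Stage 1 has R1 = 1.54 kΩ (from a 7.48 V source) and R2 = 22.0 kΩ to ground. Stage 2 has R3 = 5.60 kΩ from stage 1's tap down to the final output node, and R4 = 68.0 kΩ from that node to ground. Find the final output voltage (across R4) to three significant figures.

Stage 2 presents R3+R4 = 73.60 kΩ as a load on stage 1's tap.
Stage 1's lower leg becomes R2‖(R3+R4) = 16.94 kΩ, so V_mid = 7.48 × 16.94/18.48 = 6.857 V.
Stage 2 is itself unloaded: V_out = V_mid × R4/(R3+R4) = 6.857 × 68.0/73.60 = 6.33 V.

V_out ≈ 6.33 V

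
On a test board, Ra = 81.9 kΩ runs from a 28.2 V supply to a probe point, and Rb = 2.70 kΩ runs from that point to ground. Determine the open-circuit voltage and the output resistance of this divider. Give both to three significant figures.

V_th is the open-circuit tap voltage: 28.2 × 2.70/(81.9 + 2.70) = 0.900 V.
With the supply zeroed, Ra and Rb appear in parallel from the tap: R_th = Ra‖Rb = (81.9 × 2.70)/84.60 = 2.61 kΩ.

V_th = 0.900 V, R_th = 2.61 kΩ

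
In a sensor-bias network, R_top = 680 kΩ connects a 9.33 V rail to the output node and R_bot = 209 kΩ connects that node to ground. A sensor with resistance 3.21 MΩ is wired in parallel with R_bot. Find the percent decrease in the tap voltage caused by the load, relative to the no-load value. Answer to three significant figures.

The divider's output (Thévenin) resistance is R_top‖R_bot = 159.9 kΩ.
Fractional drop under load = R_th/(R_th + R_L) = 159.9 / (159.9 + 3210) = 0.04744.
So the output falls by 4.74 %.

4.74 %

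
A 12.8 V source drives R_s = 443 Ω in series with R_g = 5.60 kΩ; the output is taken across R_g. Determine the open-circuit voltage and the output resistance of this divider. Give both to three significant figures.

V_th is the open-circuit tap voltage: 12.8 × 5600/(443 + 5600) = 11.9 V.
With the supply zeroed, R_s and R_g appear in parallel from the tap: R_th = R_s‖R_g = (443 × 5600)/6043 = 411 Ω.

V_th = 11.9 V, R_th = 411 Ω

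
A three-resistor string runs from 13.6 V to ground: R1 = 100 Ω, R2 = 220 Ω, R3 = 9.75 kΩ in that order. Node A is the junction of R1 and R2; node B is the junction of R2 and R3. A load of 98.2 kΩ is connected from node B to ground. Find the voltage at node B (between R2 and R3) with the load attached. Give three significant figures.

At node B, R3 is in parallel with the load: R3‖R_L = 8869 Ω.
Below node A the resistance is R2 + (R3‖R_L) = 9089 Ω, so V_A = 13.6 × 9089/9189 = 13.45 V.
Then V_B = V_A × (R3‖R_L)/(R2 + R3‖R_L) = 13.45 × 8869/9089 = 13.1 V.

V ≈ 13.1 V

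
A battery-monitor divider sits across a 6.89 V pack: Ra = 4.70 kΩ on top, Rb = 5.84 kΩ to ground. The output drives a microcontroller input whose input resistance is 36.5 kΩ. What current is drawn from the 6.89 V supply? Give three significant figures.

Rb‖R_L = 5.034 kΩ, so the source sees Ra + Rb‖R_L = 9.734 kΩ.
I = 6.89 V / 9.734 kΩ = 0.708 mA.

I ≈ 0.708 mA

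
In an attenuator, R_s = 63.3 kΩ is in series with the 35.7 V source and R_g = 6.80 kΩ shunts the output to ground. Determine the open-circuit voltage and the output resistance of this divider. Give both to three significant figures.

V_th = 3.46 V, R_th = 6.14 kΩ

V_th is the open-circuit tap voltage: 35.7 × 6.80/(63.3 + 6.80) = 3.46 V.
With the supply zeroed, R_s and R_g appear in parallel from the tap: R_th = R_s‖R_g = (63.3 × 6.80)/70.10 = 6.14 kΩ.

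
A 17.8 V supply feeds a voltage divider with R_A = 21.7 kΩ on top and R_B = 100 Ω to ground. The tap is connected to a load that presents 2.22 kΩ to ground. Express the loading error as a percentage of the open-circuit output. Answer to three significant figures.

The divider's output (Thévenin) resistance is R_A‖R_B = 99.54 Ω.
Fractional drop under load = R_th/(R_th + R_L) = 99.54 / (99.54 + 2220) = 0.04291.
So the output falls by 4.29 %.

4.29 %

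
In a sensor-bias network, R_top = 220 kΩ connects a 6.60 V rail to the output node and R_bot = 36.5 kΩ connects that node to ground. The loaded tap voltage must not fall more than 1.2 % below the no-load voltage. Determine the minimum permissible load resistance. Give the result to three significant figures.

Output resistance R_th = R_top‖R_bot = (220 × 36.5)/256.5 = 31.31 kΩ.
The fractional drop is R_th/(R_th + R_L); requiring this ≤ 0.0120 gives R_L ≥ R_th(1/0.0120 − 1) = 31.31 × 82.33 = 2.58 MΩ.

R_L(min) ≈ 2.58 MΩ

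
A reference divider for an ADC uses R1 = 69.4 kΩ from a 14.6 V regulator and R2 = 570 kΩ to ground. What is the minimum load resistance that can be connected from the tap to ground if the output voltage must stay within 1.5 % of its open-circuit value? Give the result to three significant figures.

Output resistance R_th = R1‖R2 = (69.4 × 570)/639.4 = 61.87 kΩ.
The fractional drop is R_th/(R_th + R_L); requiring this ≤ 0.0150 gives R_L ≥ R_th(1/0.0150 − 1) = 61.87 × 65.67 = 4.06 MΩ.

R_L(min) ≈ 4.06 MΩ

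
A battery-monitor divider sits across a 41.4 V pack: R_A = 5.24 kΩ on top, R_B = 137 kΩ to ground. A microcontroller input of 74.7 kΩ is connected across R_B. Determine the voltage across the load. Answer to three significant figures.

V_out ≈ 37.4 V

The load sits in parallel with R_B: R_B‖R_L = (137 × 74.7) / (137 + 74.7) = 48.34 kΩ.
V_out = 41.4 × 48.34 / (5.24 + 48.34) = 41.4 × 48.34/53.58 = 37.4 V.
(Unloaded it would have been 39.9 V.)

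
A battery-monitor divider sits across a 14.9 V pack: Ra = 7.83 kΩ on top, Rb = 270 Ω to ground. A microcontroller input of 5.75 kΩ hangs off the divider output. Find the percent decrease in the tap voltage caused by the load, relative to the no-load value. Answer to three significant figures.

4.34 %

The divider's output (Thévenin) resistance is Ra‖Rb = 261.0 Ω.
Fractional drop under load = R_th/(R_th + R_L) = 261.0 / (261.0 + 5750) = 0.04342.
So the output falls by 4.34 %.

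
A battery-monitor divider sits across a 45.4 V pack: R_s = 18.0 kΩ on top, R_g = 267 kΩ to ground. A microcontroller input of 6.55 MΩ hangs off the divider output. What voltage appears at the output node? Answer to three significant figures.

The load sits in parallel with R_g: R_g‖R_L = (267 × 6550) / (267 + 6550) = 256.5 kΩ.
V_out = 45.4 × 256.5 / (18.0 + 256.5) = 45.4 × 256.5/274.5 = 42.4 V.
(Unloaded it would have been 42.5 V.)

V_out ≈ 42.4 V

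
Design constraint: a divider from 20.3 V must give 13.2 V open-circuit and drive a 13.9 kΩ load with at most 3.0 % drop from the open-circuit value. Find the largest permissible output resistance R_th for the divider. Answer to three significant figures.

Loading drop = R_th/(R_th + R_L) ≤ 0.0300, so R_th ≤ R_L · ε/(1−ε) = 13.9 kΩ × 0.0300/0.9700 = 430 Ω.

R_th ≤ 430 Ω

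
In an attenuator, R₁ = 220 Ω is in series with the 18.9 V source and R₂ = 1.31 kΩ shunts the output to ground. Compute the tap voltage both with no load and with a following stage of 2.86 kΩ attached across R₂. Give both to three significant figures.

Unloaded: 16.2 V; loaded: 15.2 V

Open-circuit: V = 18.9 × 1310/(220 + 1310) = 16.2 V.
With the load, R₂ becomes R₂‖R_L = 898.5 Ω, so V = 18.9 × 898.5/1118 = 15.2 V.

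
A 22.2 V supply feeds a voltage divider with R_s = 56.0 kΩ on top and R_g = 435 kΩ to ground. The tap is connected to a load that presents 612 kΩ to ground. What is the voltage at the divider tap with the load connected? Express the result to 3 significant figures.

V_out ≈ 18.2 V

The load sits in parallel with R_g: R_g‖R_L = (435 × 612) / (435 + 612) = 254.3 kΩ.
V_out = 22.2 × 254.3 / (56.0 + 254.3) = 22.2 × 254.3/310.3 = 18.2 V.
(Unloaded it would have been 19.7 V.)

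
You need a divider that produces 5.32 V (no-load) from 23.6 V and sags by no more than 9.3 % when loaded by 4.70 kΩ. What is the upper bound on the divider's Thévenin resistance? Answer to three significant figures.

Loading drop = R_th/(R_th + R_L) ≤ 0.0930, so R_th ≤ R_L · ε/(1−ε) = 4.70 kΩ × 0.0930/0.9070 = 482 Ω.
(Any R1, R2 with R2/(R1+R2) = 0.225 and R1‖R2 ≤ 482 Ω will meet the spec.)

R_th ≤ 482 Ω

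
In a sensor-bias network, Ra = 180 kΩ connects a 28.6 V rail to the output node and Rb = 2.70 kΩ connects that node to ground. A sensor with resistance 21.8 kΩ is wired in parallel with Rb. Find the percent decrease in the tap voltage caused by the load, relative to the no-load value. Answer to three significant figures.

10.9 %

Unloaded V = 28.6 × 2.70/182.7 = 0.42266 V.
Loaded: Rb‖R_L = 2.402 kΩ, giving V = 28.6 × 2.402/182.4 = 0.37669 V.
Drop = (0.42266 − 0.37669) / 0.42266 = 10.9 %.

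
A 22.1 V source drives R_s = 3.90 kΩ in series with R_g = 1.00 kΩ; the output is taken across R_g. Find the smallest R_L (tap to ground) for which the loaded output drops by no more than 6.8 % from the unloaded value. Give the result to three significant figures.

R_L(min) ≈ 10.9 kΩ

Output resistance R_th = R_s‖R_g = (3900 × 1000)/4900 = 795.9 Ω.
The fractional drop is R_th/(R_th + R_L); requiring this ≤ 0.0680 gives R_L ≥ R_th(1/0.0680 − 1) = 795.9 × 13.71 = 10.9 kΩ.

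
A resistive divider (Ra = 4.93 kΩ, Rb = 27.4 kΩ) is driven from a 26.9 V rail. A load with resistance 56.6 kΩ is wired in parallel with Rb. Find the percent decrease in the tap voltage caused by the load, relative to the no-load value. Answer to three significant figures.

The divider's output (Thévenin) resistance is Ra‖Rb = 4.178 kΩ.
Fractional drop under load = R_th/(R_th + R_L) = 4.178 / (4.178 + 56.6) = 0.06875.
So the output falls by 6.87 %.

6.87 %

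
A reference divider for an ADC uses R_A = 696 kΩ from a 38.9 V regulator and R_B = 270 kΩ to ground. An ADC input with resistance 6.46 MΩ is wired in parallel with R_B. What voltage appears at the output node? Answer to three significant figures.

V_out ≈ 10.6 V

The load sits in parallel with R_B: R_B‖R_L = (270 × 6460) / (270 + 6460) = 259.2 kΩ.
V_out = 38.9 × 259.2 / (696 + 259.2) = 38.9 × 259.2/955.2 = 10.6 V.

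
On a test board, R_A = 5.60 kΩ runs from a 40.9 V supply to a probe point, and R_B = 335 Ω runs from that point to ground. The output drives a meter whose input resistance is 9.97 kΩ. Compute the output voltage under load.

The load sits in parallel with R_B: R_B‖R_L = (335 × 9970) / (335 + 9970) = 324.1 Ω.
V_out = 40.9 × 324.1 / (5600 + 324.1) = 40.9 × 324.1/5924 = 2.24 V.
(Unloaded it would have been 2.31 V.)

V_out ≈ 2.24 V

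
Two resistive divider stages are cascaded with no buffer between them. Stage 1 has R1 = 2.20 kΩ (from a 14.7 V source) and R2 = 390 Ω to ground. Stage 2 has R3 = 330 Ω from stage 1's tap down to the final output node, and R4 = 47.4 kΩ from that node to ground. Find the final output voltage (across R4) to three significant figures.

Stage 2 presents R3+R4 = 47730 Ω as a load on stage 1's tap.
Stage 1's lower leg becomes R2‖(R3+R4) = 386.8 Ω, so V_mid = 14.7 × 386.8/2587 = 2.198 V.
Stage 2 is itself unloaded: V_out = V_mid × R4/(R3+R4) = 2.198 × 47400/47730 = 2.18 V.

V_out ≈ 2.18 V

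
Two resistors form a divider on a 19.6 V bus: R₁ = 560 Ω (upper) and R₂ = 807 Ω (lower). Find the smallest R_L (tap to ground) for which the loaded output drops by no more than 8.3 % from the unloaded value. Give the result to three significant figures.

Output resistance R_th = R₁‖R₂ = (560 × 807)/1367 = 330.6 Ω.
The fractional drop is R_th/(R_th + R_L); requiring this ≤ 0.0830 gives R_L ≥ R_th(1/0.0830 − 1) = 330.6 × 11.05 = 3.65 kΩ.

R_L(min) ≈ 3.65 kΩ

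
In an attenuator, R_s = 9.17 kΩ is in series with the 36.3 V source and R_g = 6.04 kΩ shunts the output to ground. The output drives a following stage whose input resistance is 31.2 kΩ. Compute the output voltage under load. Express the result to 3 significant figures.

The load sits in parallel with R_g: R_g‖R_L = (6.04 × 31.2) / (6.04 + 31.2) = 5.060 kΩ.
V_out = 36.3 × 5.060 / (9.17 + 5.060) = 36.3 × 5.060/14.23 = 12.9 V.

V_out ≈ 12.9 V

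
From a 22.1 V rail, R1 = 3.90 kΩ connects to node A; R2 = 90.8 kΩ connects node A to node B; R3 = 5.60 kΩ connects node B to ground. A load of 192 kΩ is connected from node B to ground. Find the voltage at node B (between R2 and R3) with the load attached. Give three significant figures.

At node B, R3 is in parallel with the load: R3‖R_L = 5.441 kΩ.
Below node A the resistance is R2 + (R3‖R_L) = 96.24 kΩ, so V_A = 22.1 × 96.24/100.1 = 21.24 V.
Then V_B = V_A × (R3‖R_L)/(R2 + R3‖R_L) = 21.24 × 5.441/96.24 = 1.20 V.

V ≈ 1.20 V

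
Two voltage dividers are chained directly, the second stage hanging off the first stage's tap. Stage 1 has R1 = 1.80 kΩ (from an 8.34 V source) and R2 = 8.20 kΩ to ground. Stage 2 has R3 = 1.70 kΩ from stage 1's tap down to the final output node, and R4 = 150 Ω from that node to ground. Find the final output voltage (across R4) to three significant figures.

Stage 2 presents R3+R4 = 1850 Ω as a load on stage 1's tap.
Stage 1's lower leg becomes R2‖(R3+R4) = 1509 Ω, so V_mid = 8.34 × 1509/3309 = 3.804 V.
Stage 2 is itself unloaded: V_out = V_mid × R4/(R3+R4) = 3.804 × 150/1850 = 0.308 V.

V_out ≈ 0.308 V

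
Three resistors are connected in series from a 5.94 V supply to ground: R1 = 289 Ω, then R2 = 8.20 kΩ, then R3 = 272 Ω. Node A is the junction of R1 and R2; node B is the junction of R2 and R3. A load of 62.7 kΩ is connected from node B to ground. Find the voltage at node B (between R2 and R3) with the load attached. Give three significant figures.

At node B, R3 is in parallel with the load: R3‖R_L = 270.8 Ω.
Below node A the resistance is R2 + (R3‖R_L) = 8471 Ω, so V_A = 5.94 × 8471/8760 = 5.744 V.
Then V_B = V_A × (R3‖R_L)/(R2 + R3‖R_L) = 5.744 × 270.8/8471 = 0.184 V.

V ≈ 0.184 V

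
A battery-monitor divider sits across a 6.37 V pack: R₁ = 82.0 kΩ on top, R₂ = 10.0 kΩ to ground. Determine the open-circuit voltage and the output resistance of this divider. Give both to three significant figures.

V_th is the open-circuit tap voltage: 6.37 × 10.0/(82.0 + 10.0) = 0.692 V.
With the supply zeroed, R₁ and R₂ appear in parallel from the tap: R_th = R₁‖R₂ = (82.0 × 10.0)/92.00 = 8.91 kΩ.

V_th = 0.692 V, R_th = 8.91 kΩ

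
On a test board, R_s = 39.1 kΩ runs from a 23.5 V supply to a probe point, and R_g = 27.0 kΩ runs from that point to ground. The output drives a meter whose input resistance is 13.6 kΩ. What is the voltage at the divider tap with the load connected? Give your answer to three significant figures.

V_out ≈ 4.41 V

The load sits in parallel with R_g: R_g‖R_L = (27.0 × 13.6) / (27.0 + 13.6) = 9.044 kΩ.
V_out = 23.5 × 9.044 / (39.1 + 9.044) = 23.5 × 9.044/48.14 = 4.41 V.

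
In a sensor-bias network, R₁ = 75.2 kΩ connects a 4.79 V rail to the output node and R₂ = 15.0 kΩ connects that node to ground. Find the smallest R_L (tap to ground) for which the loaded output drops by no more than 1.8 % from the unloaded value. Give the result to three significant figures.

Output resistance R_th = R₁‖R₂ = (75.2 × 15.0)/90.20 = 12.51 kΩ.
The fractional drop is R_th/(R_th + R_L); requiring this ≤ 0.0180 gives R_L ≥ R_th(1/0.0180 − 1) = 12.51 × 54.56 = 682 kΩ.

R_L(min) ≈ 682 kΩ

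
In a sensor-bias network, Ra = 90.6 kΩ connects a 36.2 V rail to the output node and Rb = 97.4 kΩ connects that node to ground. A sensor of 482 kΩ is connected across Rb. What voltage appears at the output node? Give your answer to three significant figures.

The load sits in parallel with Rb: Rb‖R_L = (97.4 × 482) / (97.4 + 482) = 81.03 kΩ.
V_out = 36.2 × 81.03 / (90.6 + 81.03) = 36.2 × 81.03/171.6 = 17.1 V.

V_out ≈ 17.1 V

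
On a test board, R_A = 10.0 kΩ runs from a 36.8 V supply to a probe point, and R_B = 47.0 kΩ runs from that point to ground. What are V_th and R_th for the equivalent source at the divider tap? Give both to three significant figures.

V_th = 30.3 V, R_th = 8.25 kΩ

V_th is the open-circuit tap voltage: 36.8 × 47.0/(10.0 + 47.0) = 30.3 V.
With the supply zeroed, R_A and R_B appear in parallel from the tap: R_th = R_A‖R_B = (10.0 × 47.0)/57.00 = 8.25 kΩ.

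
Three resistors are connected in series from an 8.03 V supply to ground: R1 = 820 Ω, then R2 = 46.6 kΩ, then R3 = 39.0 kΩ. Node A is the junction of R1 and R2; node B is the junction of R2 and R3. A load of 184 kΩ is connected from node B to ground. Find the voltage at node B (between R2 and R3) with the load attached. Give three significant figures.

At node B, R3 is in parallel with the load: R3‖R_L = 32180 Ω.
Below node A the resistance is R2 + (R3‖R_L) = 78780 Ω, so V_A = 8.03 × 78780/79600 = 7.947 V.
Then V_B = V_A × (R3‖R_L)/(R2 + R3‖R_L) = 7.947 × 32180/78780 = 3.25 V.

V ≈ 3.25 V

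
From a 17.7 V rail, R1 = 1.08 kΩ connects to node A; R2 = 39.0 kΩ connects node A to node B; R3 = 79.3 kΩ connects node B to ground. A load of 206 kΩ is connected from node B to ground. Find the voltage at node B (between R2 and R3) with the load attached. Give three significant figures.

V ≈ 10.4 V

At node B, R3 is in parallel with the load: R3‖R_L = 57.26 kΩ.
Below node A the resistance is R2 + (R3‖R_L) = 96.26 kΩ, so V_A = 17.7 × 96.26/97.34 = 17.50 V.
Then V_B = V_A × (R3‖R_L)/(R2 + R3‖R_L) = 17.50 × 57.26/96.26 = 10.4 V.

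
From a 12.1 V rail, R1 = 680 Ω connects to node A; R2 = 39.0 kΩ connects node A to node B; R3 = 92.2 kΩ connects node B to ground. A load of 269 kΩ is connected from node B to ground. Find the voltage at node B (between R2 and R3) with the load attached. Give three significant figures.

At node B, R3 is in parallel with the load: R3‖R_L = 68670 Ω.
Below node A the resistance is R2 + (R3‖R_L) = 107700 Ω, so V_A = 12.1 × 107700/108300 = 12.02 V.
Then V_B = V_A × (R3‖R_L)/(R2 + R3‖R_L) = 12.02 × 68670/107700 = 7.67 V.

V ≈ 7.67 V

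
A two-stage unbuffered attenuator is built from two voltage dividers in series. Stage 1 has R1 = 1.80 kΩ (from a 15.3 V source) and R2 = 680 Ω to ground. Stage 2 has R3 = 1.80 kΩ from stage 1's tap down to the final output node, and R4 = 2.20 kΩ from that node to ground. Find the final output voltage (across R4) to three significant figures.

V_out ≈ 2.05 V

Stage 2 presents R3+R4 = 4000 Ω as a load on stage 1's tap.
Stage 1's lower leg becomes R2‖(R3+R4) = 581.2 Ω, so V_mid = 15.3 × 581.2/2381 = 3.734 V.
Stage 2 is itself unloaded: V_out = V_mid × R4/(R3+R4) = 3.734 × 2200/4000 = 2.05 V.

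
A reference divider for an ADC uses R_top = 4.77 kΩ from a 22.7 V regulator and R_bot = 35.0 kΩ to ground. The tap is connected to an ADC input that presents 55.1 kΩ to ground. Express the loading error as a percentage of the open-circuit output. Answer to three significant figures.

The divider's output (Thévenin) resistance is R_top‖R_bot = 4.198 kΩ.
Fractional drop under load = R_th/(R_th + R_L) = 4.198 / (4.198 + 55.1) = 0.07079.
So the output falls by 7.08 %.

7.08 %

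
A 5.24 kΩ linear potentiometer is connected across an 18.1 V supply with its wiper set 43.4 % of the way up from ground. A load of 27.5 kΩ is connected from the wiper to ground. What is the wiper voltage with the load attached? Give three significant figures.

V ≈ 7.50 V

The wiper splits the pot into (1−α)R = 2.966 kΩ above and αR = 2.274 kΩ below.
Lower section ‖ load = 2.100 kΩ.
V_wiper = 18.1 × 2.100/(2.966 + 2.100) = 7.50 V.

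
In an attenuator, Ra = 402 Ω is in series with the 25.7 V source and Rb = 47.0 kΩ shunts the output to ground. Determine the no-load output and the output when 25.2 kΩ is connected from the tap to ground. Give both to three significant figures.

Open-circuit: V = 25.7 × 47000/(402 + 47000) = 25.5 V.
With the load, Rb becomes Rb‖R_L = 16400 Ω, so V = 25.7 × 16400/16810 = 25.1 V.

Unloaded: 25.5 V; loaded: 25.1 V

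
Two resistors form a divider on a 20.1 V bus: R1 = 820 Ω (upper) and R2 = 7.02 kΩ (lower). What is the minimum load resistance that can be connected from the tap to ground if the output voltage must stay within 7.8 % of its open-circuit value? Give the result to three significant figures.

Output resistance R_th = R1‖R2 = (820 × 7020)/7840 = 734.2 Ω.
The fractional drop is R_th/(R_th + R_L); requiring this ≤ 0.0780 gives R_L ≥ R_th(1/0.0780 − 1) = 734.2 × 11.82 = 8.68 kΩ.

R_L(min) ≈ 8.68 kΩ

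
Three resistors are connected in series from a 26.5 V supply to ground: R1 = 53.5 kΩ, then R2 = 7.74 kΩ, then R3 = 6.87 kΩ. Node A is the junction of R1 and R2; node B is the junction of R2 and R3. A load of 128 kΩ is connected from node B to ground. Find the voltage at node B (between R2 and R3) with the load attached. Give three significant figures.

V ≈ 2.55 V

At node B, R3 is in parallel with the load: R3‖R_L = 6.520 kΩ.
Below node A the resistance is R2 + (R3‖R_L) = 14.26 kΩ, so V_A = 26.5 × 14.26/67.76 = 5.577 V.
Then V_B = V_A × (R3‖R_L)/(R2 + R3‖R_L) = 5.577 × 6.520/14.26 = 2.55 V.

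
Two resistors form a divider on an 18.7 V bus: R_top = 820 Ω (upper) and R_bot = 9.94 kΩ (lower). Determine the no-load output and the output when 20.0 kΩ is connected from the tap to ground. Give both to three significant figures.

Open-circuit: V = 18.7 × 9940/(820 + 9940) = 17.3 V.
With the load, R_bot becomes R_bot‖R_L = 6640 Ω, so V = 18.7 × 6640/7460 = 16.6 V.

Unloaded: 17.3 V; loaded: 16.6 V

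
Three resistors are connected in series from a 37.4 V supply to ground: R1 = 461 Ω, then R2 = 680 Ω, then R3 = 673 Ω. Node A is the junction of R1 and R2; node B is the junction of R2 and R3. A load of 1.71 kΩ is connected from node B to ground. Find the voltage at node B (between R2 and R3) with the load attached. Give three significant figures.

At node B, R3 is in parallel with the load: R3‖R_L = 482.9 Ω.
Below node A the resistance is R2 + (R3‖R_L) = 1163 Ω, so V_A = 37.4 × 1163/1624 = 26.78 V.
Then V_B = V_A × (R3‖R_L)/(R2 + R3‖R_L) = 26.78 × 482.9/1163 = 11.1 V.

V ≈ 11.1 V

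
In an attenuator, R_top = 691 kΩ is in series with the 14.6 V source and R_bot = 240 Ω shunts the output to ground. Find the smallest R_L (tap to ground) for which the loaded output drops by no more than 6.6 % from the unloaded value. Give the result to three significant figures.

Output resistance R_th = R_top‖R_bot = (691000 × 240)/691200 = 239.9 Ω.
The fractional drop is R_th/(R_th + R_L); requiring this ≤ 0.0660 gives R_L ≥ R_th(1/0.0660 − 1) = 239.9 × 14.15 = 3.40 kΩ.

R_L(min) ≈ 3.40 kΩ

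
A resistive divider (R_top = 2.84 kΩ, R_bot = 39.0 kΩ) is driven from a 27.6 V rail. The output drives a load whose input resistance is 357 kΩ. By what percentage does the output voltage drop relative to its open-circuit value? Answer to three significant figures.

The divider's output (Thévenin) resistance is R_top‖R_bot = 2.647 kΩ.
Fractional drop under load = R_th/(R_th + R_L) = 2.647 / (2.647 + 357) = 0.007361.
So the output falls by 0.736 %.

0.736 %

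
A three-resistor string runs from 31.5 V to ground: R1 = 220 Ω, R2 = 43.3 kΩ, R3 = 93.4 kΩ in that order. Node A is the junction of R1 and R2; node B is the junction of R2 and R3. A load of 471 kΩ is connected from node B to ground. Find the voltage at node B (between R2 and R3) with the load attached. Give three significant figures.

V ≈ 20.2 V

At node B, R3 is in parallel with the load: R3‖R_L = 77940 Ω.
Below node A the resistance is R2 + (R3‖R_L) = 121200 Ω, so V_A = 31.5 × 121200/121500 = 31.44 V.
Then V_B = V_A × (R3‖R_L)/(R2 + R3‖R_L) = 31.44 × 77940/121200 = 20.2 V.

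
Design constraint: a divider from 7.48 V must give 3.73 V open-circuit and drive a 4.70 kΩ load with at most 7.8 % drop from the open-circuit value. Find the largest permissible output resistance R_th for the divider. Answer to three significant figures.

R_th ≤ 398 Ω

Loading drop = R_th/(R_th + R_L) ≤ 0.0780, so R_th ≤ R_L · ε/(1−ε) = 4.70 kΩ × 0.0780/0.9220 = 398 Ω.
(Any R1, R2 with R2/(R1+R2) = 0.499 and R1‖R2 ≤ 398 Ω will meet the spec.)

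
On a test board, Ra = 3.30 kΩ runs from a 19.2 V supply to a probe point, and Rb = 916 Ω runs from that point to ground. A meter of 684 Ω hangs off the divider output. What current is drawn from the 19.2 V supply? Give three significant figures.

Rb‖R_L = 391.6 Ω, so the source sees Ra + Rb‖R_L = 3692 Ω.
I = 19.2 V / 3692 Ω = 5.20 mA.

I ≈ 5.20 mA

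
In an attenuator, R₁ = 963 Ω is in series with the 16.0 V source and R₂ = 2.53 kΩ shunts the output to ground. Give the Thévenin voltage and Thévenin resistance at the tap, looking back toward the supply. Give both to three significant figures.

V_th = 11.6 V, R_th = 698 Ω

V_th is the open-circuit tap voltage: 16.0 × 2530/(963 + 2530) = 11.6 V.
With the supply zeroed, R₁ and R₂ appear in parallel from the tap: R_th = R₁‖R₂ = (963 × 2530)/3493 = 698 Ω.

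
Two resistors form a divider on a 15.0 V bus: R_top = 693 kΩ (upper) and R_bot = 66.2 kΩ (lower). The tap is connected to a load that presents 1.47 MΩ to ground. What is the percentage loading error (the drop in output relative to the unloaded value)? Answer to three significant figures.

3.95 %

The divider's output (Thévenin) resistance is R_top‖R_bot = 60.43 kΩ.
Fractional drop under load = R_th/(R_th + R_L) = 60.43 / (60.43 + 1470) = 0.03948.
So the output falls by 3.95 %.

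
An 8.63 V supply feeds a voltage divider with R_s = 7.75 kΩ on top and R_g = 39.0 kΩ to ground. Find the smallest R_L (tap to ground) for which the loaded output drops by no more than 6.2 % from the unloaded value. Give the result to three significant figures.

Output resistance R_th = R_s‖R_g = (7.75 × 39.0)/46.75 = 6.465 kΩ.
The fractional drop is R_th/(R_th + R_L); requiring this ≤ 0.0620 gives R_L ≥ R_th(1/0.0620 − 1) = 6.465 × 15.13 = 97.8 kΩ.

R_L(min) ≈ 97.8 kΩ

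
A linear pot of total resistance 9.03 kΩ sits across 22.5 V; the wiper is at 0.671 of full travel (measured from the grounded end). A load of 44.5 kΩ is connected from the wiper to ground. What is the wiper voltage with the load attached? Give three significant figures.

The wiper splits the pot into (1−α)R = 2.971 kΩ above and αR = 6.059 kΩ below.
Lower section ‖ load = 5.333 kΩ.
V_wiper = 22.5 × 5.333/(2.971 + 5.333) = 14.5 V.

V ≈ 14.5 V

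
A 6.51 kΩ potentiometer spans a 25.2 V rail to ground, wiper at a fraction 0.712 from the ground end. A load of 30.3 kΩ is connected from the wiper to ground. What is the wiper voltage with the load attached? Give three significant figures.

The wiper splits the pot into (1−α)R = 1.875 kΩ above and αR = 4.635 kΩ below.
Lower section ‖ load = 4.020 kΩ.
V_wiper = 25.2 × 4.020/(1.875 + 4.020) = 17.2 V.

V ≈ 17.2 V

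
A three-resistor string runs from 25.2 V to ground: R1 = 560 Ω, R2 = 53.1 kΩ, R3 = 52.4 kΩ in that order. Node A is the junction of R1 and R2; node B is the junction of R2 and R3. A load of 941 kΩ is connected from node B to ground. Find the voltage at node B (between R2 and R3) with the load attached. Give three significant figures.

V ≈ 12.1 V

At node B, R3 is in parallel with the load: R3‖R_L = 49640 Ω.
Below node A the resistance is R2 + (R3‖R_L) = 102700 Ω, so V_A = 25.2 × 102700/103300 = 25.06 V.
Then V_B = V_A × (R3‖R_L)/(R2 + R3‖R_L) = 25.06 × 49640/102700 = 12.1 V.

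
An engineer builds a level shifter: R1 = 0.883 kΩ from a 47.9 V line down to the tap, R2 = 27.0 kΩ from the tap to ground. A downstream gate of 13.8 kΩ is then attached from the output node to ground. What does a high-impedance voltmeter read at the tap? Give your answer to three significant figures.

The load sits in parallel with R2: R2‖R_L = (27000 × 13800) / (27000 + 13800) = 9132 Ω.
V_out = 47.9 × 9132 / (883 + 9132) = 47.9 × 9132/10020 = 43.7 V.
(Unloaded it would have been 46.4 V.)

V_out ≈ 43.7 V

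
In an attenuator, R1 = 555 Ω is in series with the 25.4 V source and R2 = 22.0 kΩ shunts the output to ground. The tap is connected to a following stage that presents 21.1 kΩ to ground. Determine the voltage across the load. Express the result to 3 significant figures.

The load sits in parallel with R2: R2‖R_L = (22000 × 21100) / (22000 + 21100) = 10770 Ω.
V_out = 25.4 × 10770 / (555 + 10770) = 25.4 × 10770/11330 = 24.2 V.
(Unloaded it would have been 24.8 V.)

V_out ≈ 24.2 V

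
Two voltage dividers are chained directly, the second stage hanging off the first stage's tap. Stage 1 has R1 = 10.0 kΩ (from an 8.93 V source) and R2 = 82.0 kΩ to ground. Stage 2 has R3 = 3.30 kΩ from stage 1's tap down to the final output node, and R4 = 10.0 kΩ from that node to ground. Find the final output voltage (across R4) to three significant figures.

Stage 2 presents R3+R4 = 13.30 kΩ as a load on stage 1's tap.
Stage 1's lower leg becomes R2‖(R3+R4) = 11.44 kΩ, so V_mid = 8.93 × 11.44/21.44 = 4.766 V.
Stage 2 is itself unloaded: V_out = V_mid × R4/(R3+R4) = 4.766 × 10.0/13.30 = 3.58 V.

V_out ≈ 3.58 V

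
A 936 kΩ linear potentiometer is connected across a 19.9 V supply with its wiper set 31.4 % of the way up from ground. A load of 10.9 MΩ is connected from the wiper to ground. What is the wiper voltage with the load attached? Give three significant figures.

The wiper splits the pot into (1−α)R = 642.1 kΩ above and αR = 293.9 kΩ below.
Lower section ‖ load = 286.2 kΩ.
V_wiper = 19.9 × 286.2/(642.1 + 286.2) = 6.14 V.

V ≈ 6.14 V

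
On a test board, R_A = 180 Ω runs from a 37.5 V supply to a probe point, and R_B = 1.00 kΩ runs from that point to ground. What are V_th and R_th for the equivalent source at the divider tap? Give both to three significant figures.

V_th is the open-circuit tap voltage: 37.5 × 1000/(180 + 1000) = 31.8 V.
With the supply zeroed, R_A and R_B appear in parallel from the tap: R_th = R_A‖R_B = (180 × 1000)/1180 = 153 Ω.

V_th = 31.8 V, R_th = 153 Ω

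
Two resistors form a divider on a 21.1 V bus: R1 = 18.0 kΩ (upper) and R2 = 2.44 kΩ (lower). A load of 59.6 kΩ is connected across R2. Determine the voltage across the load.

The load sits in parallel with R2: R2‖R_L = (2.44 × 59.6) / (2.44 + 59.6) = 2.344 kΩ.
V_out = 21.1 × 2.344 / (18.0 + 2.344) = 21.1 × 2.344/20.34 = 2.43 V.

V_out ≈ 2.43 V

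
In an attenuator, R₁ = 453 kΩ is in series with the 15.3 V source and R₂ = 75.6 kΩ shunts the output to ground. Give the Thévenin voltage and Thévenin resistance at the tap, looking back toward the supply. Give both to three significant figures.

V_th is the open-circuit tap voltage: 15.3 × 75.6/(453 + 75.6) = 2.19 V.
With the supply zeroed, R₁ and R₂ appear in parallel from the tap: R_th = R₁‖R₂ = (453 × 75.6)/528.6 = 64.8 kΩ.

V_th = 2.19 V, R_th = 64.8 kΩ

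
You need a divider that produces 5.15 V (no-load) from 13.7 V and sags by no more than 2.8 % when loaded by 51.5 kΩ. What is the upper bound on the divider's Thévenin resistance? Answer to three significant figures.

R_th ≤ 1.48 kΩ

Loading drop = R_th/(R_th + R_L) ≤ 0.0280, so R_th ≤ R_L · ε/(1−ε) = 51.5 kΩ × 0.0280/0.9720 = 1.48 kΩ.
(Any R1, R2 with R2/(R1+R2) = 0.376 and R1‖R2 ≤ 1.48 kΩ will meet the spec.)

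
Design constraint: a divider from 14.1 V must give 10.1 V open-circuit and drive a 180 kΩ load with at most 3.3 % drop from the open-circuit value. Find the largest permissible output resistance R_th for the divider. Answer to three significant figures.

Loading drop = R_th/(R_th + R_L) ≤ 0.0330, so R_th ≤ R_L · ε/(1−ε) = 180 kΩ × 0.0330/0.9670 = 6.14 kΩ.

R_th ≤ 6.14 kΩ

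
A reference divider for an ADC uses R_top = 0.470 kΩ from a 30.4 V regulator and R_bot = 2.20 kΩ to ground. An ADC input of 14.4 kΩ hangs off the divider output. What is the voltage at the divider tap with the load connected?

V_out ≈ 24.4 V

The load sits in parallel with R_bot: R_bot‖R_L = (2200 × 14400) / (2200 + 14400) = 1908 Ω.
V_out = 30.4 × 1908 / (470 + 1908) = 30.4 × 1908/2378 = 24.4 V.
(Unloaded it would have been 25.0 V.)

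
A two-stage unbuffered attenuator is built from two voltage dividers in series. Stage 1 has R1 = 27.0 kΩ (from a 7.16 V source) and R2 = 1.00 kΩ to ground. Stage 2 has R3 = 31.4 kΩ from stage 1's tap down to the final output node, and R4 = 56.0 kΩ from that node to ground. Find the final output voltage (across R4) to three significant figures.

V_out ≈ 0.162 V

Stage 2 presents R3+R4 = 87.40 kΩ as a load on stage 1's tap.
Stage 1's lower leg becomes R2‖(R3+R4) = 0.9887 kΩ, so V_mid = 7.16 × 0.9887/27.99 = 0.2529 V.
Stage 2 is itself unloaded: V_out = V_mid × R4/(R3+R4) = 0.2529 × 56.0/87.40 = 0.162 V.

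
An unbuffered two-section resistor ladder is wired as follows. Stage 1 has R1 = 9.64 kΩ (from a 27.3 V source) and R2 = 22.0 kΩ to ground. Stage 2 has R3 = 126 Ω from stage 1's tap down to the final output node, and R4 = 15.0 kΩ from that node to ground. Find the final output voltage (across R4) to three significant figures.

Stage 2 presents R3+R4 = 15130 Ω as a load on stage 1's tap.
Stage 1's lower leg becomes R2‖(R3+R4) = 8963 Ω, so V_mid = 27.3 × 8963/18600 = 13.15 V.
Stage 2 is itself unloaded: V_out = V_mid × R4/(R3+R4) = 13.15 × 15000/15130 = 13.0 V.

V_out ≈ 13.0 V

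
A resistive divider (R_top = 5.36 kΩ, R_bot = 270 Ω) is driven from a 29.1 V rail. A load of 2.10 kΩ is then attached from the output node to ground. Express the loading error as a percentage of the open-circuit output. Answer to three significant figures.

10.9 %

Unloaded V = 29.1 × 270/5630 = 1.3956 V.
Loaded: R_bot‖R_L = 239.2 Ω, giving V = 29.1 × 239.2/5599 = 1.2434 V.
Drop = (1.3956 − 1.2434) / 1.3956 = 10.9 %.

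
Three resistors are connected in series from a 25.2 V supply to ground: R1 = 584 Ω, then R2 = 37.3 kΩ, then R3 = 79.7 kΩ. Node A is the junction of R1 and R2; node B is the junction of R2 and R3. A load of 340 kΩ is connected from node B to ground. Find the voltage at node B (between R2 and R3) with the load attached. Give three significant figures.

At node B, R3 is in parallel with the load: R3‖R_L = 64570 Ω.
Below node A the resistance is R2 + (R3‖R_L) = 101900 Ω, so V_A = 25.2 × 101900/102400 = 25.06 V.
Then V_B = V_A × (R3‖R_L)/(R2 + R3‖R_L) = 25.06 × 64570/101900 = 15.9 V.

V ≈ 15.9 V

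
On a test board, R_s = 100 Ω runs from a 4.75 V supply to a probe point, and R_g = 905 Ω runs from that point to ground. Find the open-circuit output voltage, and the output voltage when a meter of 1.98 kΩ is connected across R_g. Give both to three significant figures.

Unloaded: 4.28 V; loaded: 4.09 V

Open-circuit: V = 4.75 × 905/(100 + 905) = 4.28 V.
With the load, R_g becomes R_g‖R_L = 621.1 Ω, so V = 4.75 × 621.1/721.1 = 4.09 V.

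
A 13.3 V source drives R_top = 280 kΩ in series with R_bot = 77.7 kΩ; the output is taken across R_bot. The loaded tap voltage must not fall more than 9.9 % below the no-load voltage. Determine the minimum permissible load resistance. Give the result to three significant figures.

Output resistance R_th = R_top‖R_bot = (280 × 77.7)/357.7 = 60.82 kΩ.
The fractional drop is R_th/(R_th + R_L); requiring this ≤ 0.0990 gives R_L ≥ R_th(1/0.0990 − 1) = 60.82 × 9.101 = 554 kΩ.

R_L(min) ≈ 554 kΩ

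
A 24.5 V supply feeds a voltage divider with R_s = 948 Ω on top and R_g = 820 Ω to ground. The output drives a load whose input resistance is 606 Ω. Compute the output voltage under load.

V_out ≈ 6.59 V

The load sits in parallel with R_g: R_g‖R_L = (820 × 606) / (820 + 606) = 348.5 Ω.
V_out = 24.5 × 348.5 / (948 + 348.5) = 24.5 × 348.5/1296 = 6.59 V.
(Unloaded it would have been 11.4 V.)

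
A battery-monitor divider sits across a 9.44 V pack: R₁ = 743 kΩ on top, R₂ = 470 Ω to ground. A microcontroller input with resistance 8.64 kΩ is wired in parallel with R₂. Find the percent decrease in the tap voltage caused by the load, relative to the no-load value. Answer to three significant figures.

5.16 %

The divider's output (Thévenin) resistance is R₁‖R₂ = 469.7 Ω.
Fractional drop under load = R_th/(R_th + R_L) = 469.7 / (469.7 + 8640) = 0.05156.
So the output falls by 5.16 %.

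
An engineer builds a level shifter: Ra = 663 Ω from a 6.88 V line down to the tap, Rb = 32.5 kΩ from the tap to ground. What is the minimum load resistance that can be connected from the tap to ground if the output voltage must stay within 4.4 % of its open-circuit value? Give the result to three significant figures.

R_L(min) ≈ 14.1 kΩ

Output resistance R_th = Ra‖Rb = (663 × 32500)/33160 = 649.7 Ω.
The fractional drop is R_th/(R_th + R_L); requiring this ≤ 0.0440 gives R_L ≥ R_th(1/0.0440 − 1) = 649.7 × 21.73 = 14.1 kΩ.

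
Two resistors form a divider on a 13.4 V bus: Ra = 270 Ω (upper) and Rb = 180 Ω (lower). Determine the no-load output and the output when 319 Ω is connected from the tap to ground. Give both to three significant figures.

Unloaded: 5.36 V; loaded: 4.00 V

Open-circuit: V = 13.4 × 180/(270 + 180) = 5.36 V.
With the load, Rb becomes Rb‖R_L = 115.1 Ω, so V = 13.4 × 115.1/385.1 = 4.00 V.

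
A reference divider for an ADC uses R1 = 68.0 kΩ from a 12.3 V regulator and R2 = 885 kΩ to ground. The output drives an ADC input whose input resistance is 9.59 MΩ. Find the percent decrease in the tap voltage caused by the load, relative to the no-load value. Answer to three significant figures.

The divider's output (Thévenin) resistance is R1‖R2 = 63.15 kΩ.
Fractional drop under load = R_th/(R_th + R_L) = 63.15 / (63.15 + 9590) = 0.006542.
So the output falls by 0.654 %.

0.654 %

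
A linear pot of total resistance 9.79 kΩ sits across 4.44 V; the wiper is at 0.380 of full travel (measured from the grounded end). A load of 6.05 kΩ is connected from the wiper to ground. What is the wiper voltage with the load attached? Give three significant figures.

V ≈ 1.22 V

The wiper splits the pot into (1−α)R = 6.070 kΩ above and αR = 3.720 kΩ below.
Lower section ‖ load = 2.304 kΩ.
V_wiper = 4.44 × 2.304/(6.070 + 2.304) = 1.22 V.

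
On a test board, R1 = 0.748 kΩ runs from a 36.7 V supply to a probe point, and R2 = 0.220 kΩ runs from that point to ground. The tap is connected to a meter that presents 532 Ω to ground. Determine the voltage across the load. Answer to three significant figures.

V_out ≈ 6.32 V

The load sits in parallel with R2: R2‖R_L = (220 × 532) / (220 + 532) = 155.6 Ω.
V_out = 36.7 × 155.6 / (748 + 155.6) = 36.7 × 155.6/903.6 = 6.32 V.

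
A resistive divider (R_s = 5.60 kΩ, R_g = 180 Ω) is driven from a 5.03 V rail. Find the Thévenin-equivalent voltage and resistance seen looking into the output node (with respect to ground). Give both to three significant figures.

V_th is the open-circuit tap voltage: 5.03 × 180/(5600 + 180) = 0.157 V.
With the supply zeroed, R_s and R_g appear in parallel from the tap: R_th = R_s‖R_g = (5600 × 180)/5780 = 174 Ω.

V_th = 0.157 V, R_th = 174 Ω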